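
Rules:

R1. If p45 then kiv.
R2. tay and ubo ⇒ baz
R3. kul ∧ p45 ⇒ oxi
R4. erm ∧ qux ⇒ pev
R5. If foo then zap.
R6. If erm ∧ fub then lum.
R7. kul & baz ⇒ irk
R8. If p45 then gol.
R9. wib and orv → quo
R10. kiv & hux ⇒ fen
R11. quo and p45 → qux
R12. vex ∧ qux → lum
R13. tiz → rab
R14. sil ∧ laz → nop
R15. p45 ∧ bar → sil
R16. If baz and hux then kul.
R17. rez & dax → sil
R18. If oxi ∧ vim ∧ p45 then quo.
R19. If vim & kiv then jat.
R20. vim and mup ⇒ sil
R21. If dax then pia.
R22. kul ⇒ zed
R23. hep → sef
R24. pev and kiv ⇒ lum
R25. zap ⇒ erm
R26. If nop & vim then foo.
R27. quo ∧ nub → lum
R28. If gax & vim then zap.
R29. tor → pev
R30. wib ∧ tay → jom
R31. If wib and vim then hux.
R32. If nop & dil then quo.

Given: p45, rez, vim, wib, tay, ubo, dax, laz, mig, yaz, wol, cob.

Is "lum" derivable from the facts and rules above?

Yes

kiv  (by R1: p45)
baz  (by R2: tay, ubo)
sil  (by R17: rez, dax)
hux  (by R31: wib, vim)
nop  (by R14: sil, laz)
kul  (by R16: baz, hux)
foo  (by R26: nop, vim)
oxi  (by R3: kul, p45)
zap  (by R5: foo)
quo  (by R18: oxi, vim, p45)
erm  (by R25: zap)
qux  (by R11: quo, p45)
pev  (by R4: erm, qux)
lum  (by R24: pev, kiv)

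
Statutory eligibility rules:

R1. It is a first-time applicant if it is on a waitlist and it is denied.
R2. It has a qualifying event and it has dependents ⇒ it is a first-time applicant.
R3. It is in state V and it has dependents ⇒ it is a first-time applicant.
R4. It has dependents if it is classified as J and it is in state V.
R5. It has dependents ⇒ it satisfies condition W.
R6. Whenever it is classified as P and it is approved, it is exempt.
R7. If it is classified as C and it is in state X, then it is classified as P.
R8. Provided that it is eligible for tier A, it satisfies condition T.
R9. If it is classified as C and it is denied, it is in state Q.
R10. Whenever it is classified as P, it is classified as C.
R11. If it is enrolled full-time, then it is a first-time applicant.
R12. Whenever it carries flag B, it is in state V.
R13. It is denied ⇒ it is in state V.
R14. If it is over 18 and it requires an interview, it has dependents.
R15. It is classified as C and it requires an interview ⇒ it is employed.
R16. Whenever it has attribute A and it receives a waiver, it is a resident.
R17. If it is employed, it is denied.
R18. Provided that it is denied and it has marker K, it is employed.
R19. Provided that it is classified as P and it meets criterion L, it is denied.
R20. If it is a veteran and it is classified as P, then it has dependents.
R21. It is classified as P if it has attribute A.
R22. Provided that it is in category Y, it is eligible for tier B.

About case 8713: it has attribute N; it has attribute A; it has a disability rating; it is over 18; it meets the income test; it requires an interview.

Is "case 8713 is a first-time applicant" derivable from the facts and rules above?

By R14 (it is over 18, it requires an interview): it has dependents.
By R21 (it has attribute A): it is classified as P.
By R10 (it is classified as P): it is classified as C.
By R15 (it is classified as C, it requires an interview): it is employed.
By R17 (it is employed): it is denied.
By R13 (it is denied): it is in state V.
By R3 (it is in state V, it has dependents): it is a first-time applicant.

Yes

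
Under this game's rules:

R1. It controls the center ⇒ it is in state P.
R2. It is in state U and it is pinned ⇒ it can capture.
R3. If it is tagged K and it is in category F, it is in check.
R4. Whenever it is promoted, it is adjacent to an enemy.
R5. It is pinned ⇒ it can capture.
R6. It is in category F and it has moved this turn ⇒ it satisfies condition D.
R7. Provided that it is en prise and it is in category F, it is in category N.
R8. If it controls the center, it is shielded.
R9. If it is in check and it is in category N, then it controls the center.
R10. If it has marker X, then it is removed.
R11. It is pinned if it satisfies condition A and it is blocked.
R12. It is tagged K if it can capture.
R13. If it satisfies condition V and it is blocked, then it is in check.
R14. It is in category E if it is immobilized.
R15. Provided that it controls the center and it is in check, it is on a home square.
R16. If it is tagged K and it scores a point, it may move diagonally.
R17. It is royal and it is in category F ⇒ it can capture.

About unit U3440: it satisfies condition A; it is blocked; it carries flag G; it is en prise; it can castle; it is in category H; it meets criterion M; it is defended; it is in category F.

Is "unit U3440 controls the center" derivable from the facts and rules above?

Yes

By R7 (it is en prise, it is in category F): it is in category N.
By R11 (it satisfies condition A, it is blocked): it is pinned.
By R5 (it is pinned): it can capture.
By R12 (it can capture): it is tagged K.
By R3 (it is tagged K, it is in category F): it is in check.
By R9 (it is in check, it is in category N): it controls the center.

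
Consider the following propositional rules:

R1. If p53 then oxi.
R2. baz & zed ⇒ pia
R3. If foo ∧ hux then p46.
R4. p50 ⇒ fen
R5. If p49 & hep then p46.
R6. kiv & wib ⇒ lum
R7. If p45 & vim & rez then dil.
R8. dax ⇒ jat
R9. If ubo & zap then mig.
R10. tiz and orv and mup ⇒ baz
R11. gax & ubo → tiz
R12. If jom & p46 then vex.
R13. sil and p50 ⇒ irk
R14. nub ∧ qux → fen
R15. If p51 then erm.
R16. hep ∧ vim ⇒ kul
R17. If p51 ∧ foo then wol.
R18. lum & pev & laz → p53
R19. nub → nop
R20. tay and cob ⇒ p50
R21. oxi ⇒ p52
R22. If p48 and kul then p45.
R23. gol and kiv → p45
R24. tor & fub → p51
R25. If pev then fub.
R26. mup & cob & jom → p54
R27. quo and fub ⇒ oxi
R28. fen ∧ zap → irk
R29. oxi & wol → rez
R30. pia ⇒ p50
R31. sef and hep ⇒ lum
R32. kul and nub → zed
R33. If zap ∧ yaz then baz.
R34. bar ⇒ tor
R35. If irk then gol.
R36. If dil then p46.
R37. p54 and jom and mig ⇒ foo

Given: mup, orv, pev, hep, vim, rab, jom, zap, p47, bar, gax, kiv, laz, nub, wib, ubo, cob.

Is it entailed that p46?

Yes

lum  (by R6: kiv, wib)
mig  (by R9: ubo, zap)
tiz  (by R11: gax, ubo)
kul  (by R16: hep, vim)
p53  (by R18: lum, pev, laz)
fub  (by R25: pev)
p54  (by R26: mup, cob, jom)
zed  (by R32: kul, nub)
tor  (by R34: bar)
foo  (by R37: p54, jom, mig)
oxi  (by R1: p53)
baz  (by R10: tiz, orv, mup)
p51  (by R24: tor, fub)
pia  (by R2: baz, zed)
wol  (by R17: p51, foo)
rez  (by R29: oxi, wol)
p50  (by R30: pia)
fen  (by R4: p50)
irk  (by R28: fen, zap)
gol  (by R35: irk)
p45  (by R23: gol, kiv)
dil  (by R7: p45, vim, rez)
p46  (by R36: dil)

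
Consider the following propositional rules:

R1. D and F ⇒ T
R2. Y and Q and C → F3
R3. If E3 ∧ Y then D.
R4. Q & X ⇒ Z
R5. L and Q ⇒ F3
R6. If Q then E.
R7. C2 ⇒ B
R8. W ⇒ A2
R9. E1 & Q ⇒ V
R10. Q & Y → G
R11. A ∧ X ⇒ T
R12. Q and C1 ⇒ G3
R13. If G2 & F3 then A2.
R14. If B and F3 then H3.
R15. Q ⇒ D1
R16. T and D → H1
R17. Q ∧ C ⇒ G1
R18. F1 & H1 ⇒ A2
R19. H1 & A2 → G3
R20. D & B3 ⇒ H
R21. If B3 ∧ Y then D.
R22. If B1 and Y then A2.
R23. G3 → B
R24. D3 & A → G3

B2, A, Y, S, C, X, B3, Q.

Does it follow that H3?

No

Forward chaining from the given facts derives: F3, Z, E, G, T, D1, G1, D, H1, H.
The only rule concluding H3 is R14, which needs B; that is never established.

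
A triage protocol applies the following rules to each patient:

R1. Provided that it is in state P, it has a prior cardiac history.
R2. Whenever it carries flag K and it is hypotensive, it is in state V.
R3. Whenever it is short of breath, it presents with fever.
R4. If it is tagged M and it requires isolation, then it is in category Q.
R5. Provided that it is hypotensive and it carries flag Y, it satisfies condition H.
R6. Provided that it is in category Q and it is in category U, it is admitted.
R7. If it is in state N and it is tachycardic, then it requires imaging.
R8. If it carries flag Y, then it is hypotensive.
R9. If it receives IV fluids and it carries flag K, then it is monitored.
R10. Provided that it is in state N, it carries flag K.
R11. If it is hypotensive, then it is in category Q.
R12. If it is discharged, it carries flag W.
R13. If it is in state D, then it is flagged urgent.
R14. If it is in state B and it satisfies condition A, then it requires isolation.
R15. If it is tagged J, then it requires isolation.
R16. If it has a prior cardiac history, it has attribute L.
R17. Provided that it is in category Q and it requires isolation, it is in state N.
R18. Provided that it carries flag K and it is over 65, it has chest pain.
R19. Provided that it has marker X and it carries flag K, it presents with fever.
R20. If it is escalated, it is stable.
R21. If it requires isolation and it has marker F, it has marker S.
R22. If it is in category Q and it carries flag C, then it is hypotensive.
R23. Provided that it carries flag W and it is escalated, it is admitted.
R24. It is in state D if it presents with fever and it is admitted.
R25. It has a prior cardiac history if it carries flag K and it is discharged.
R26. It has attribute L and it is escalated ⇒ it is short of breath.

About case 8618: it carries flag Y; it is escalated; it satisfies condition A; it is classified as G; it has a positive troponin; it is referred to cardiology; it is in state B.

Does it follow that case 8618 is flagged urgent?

No

Forward chaining from the given facts derives: is hypotensive, is in category Q, requires isolation, is in state N, is stable, satisfies condition H, carries flag K, is in state V.
The only rule concluding "it is flagged urgent" is R13, which needs "it is in state D"; that is never established.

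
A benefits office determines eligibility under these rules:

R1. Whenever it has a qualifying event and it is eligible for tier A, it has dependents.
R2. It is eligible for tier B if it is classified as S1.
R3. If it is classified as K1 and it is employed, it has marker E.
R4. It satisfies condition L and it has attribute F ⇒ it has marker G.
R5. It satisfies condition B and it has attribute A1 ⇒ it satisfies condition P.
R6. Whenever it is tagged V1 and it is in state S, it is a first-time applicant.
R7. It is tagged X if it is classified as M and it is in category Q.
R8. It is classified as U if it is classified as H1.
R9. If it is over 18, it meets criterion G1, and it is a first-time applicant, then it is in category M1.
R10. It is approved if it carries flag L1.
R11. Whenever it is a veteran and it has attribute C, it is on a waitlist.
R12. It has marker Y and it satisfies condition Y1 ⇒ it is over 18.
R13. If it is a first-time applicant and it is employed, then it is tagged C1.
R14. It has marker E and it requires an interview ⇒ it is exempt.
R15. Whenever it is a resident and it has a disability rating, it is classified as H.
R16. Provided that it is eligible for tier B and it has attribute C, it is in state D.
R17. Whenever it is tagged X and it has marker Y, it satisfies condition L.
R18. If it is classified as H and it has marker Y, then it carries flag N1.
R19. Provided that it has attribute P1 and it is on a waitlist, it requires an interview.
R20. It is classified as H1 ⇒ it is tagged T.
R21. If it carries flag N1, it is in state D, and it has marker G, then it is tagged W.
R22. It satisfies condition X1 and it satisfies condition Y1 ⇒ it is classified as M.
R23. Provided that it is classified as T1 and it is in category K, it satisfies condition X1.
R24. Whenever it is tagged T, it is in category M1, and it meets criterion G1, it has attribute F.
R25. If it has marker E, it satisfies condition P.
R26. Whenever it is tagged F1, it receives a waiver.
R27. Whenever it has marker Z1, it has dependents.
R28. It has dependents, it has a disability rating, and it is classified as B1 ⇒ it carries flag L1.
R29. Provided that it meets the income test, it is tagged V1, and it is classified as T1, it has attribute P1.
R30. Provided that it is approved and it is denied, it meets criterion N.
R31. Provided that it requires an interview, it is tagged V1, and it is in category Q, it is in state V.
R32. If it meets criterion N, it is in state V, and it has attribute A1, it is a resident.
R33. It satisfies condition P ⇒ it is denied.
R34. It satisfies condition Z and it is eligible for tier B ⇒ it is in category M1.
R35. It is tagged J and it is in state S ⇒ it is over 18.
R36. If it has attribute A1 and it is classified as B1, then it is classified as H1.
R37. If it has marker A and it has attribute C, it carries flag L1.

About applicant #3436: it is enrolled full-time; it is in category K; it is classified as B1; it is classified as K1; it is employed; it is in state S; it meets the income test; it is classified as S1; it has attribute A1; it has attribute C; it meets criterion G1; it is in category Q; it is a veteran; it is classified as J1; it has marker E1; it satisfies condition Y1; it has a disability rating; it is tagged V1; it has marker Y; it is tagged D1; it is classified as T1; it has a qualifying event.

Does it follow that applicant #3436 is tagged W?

No

Forward chaining from the given facts derives: is eligible for tier B, has marker E, is a first-time applicant, is on a waitlist, is over 18, is tagged C1, is in state D, satisfies condition X1, satisfies condition P, has attribute P1, is denied, is classified as H1, is classified as U, is in category M1, requires an interview, is tagged T, is classified as M, has attribute F, is in state V, is tagged X, is exempt, satisfies condition L, has marker G.
The only rule concluding "it is tagged W" is R21, which needs "it carries flag N1"; that is never established.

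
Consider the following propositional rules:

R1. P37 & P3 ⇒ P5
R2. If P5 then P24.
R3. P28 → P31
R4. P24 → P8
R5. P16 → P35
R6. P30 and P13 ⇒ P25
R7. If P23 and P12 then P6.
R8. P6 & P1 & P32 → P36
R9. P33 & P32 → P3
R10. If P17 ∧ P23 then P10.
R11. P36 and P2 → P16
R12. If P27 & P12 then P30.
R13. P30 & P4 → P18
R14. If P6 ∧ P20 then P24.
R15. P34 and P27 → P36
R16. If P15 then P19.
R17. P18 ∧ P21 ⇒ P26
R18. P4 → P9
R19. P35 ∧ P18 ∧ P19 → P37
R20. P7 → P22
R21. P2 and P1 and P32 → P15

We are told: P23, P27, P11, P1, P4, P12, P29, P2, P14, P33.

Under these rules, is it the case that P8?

Forward chaining from the given facts derives: P6, P30, P18, P9.
The only rule concluding P8 is R4, which needs P24; that is never established.

No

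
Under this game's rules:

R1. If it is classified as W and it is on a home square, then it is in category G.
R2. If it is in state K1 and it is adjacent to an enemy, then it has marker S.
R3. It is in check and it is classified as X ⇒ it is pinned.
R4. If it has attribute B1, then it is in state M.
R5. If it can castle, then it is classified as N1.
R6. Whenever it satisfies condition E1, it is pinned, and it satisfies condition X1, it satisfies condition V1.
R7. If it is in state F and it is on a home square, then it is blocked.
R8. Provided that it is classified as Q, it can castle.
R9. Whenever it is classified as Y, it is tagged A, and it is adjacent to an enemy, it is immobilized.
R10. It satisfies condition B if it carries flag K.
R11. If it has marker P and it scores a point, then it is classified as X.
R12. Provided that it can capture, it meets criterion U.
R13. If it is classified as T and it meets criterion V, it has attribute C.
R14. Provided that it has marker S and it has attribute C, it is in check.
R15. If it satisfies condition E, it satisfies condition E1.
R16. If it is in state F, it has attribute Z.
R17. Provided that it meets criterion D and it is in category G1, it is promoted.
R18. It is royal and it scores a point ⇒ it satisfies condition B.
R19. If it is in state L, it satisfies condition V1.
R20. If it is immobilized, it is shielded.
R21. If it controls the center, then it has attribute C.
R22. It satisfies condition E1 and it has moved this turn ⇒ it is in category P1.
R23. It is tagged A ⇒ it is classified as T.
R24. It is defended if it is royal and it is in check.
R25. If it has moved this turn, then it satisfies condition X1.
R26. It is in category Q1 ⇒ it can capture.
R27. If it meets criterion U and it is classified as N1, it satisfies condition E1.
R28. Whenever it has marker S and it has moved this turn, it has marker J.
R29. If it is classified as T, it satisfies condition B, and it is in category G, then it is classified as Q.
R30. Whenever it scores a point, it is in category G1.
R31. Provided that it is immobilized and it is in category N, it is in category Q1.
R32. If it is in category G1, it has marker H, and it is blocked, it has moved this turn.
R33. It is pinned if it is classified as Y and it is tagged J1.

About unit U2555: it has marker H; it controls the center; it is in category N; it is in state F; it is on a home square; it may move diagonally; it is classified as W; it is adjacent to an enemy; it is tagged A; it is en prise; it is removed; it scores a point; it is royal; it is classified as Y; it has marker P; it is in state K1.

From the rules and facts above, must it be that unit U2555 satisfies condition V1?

Yes

By R1 (it is classified as W, it is on a home square): it is in category G.
By R2 (it is in state K1, it is adjacent to an enemy): it has marker S.
By R7 (it is in state F, it is on a home square): it is blocked.
By R9 (it is classified as Y, it is tagged A, it is adjacent to an enemy): it is immobilized.
By R11 (it has marker P, it scores a point): it is classified as X.
By R18 (it is royal, it scores a point): it satisfies condition B.
By R21 (it controls the center): it has attribute C.
By R23 (it is tagged A): it is classified as T.
By R29 (it is classified as T, it satisfies condition B, it is in category G): it is classified as Q.
By R30 (it scores a point): it is in category G1.
By R31 (it is immobilized, it is in category N): it is in category Q1.
By R32 (it is in category G1, it has marker H, it is blocked): it has moved this turn.
By R8 (it is classified as Q): it can castle.
By R14 (it has marker S, it has attribute C): it is in check.
By R25 (it has moved this turn): it satisfies condition X1.
By R26 (it is in category Q1): it can capture.
By R3 (it is in check, it is classified as X): it is pinned.
By R5 (it can castle): it is classified as N1.
By R12 (it can capture): it meets criterion U.
By R27 (it meets criterion U, it is classified as N1): it satisfies condition E1.
By R6 (it satisfies condition E1, it is pinned, it satisfies condition X1): it satisfies condition V1.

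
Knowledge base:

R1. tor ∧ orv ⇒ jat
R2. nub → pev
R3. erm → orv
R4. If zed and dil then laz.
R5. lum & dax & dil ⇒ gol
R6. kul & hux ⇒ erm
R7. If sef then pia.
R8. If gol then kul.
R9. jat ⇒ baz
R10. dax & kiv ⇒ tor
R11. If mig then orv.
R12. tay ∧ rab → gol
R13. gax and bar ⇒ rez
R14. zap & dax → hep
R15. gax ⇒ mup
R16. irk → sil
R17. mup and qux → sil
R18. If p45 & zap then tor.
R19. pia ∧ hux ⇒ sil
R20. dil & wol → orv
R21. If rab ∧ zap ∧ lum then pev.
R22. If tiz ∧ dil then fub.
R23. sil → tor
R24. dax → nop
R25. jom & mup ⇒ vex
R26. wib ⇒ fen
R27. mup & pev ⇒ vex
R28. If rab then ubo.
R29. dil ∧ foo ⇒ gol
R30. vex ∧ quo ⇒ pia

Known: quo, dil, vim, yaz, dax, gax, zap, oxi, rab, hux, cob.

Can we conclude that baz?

No

Forward chaining from the given facts derives: hep, mup, nop, ubo.
The only rule concluding baz is R9, which needs jat; that is never established.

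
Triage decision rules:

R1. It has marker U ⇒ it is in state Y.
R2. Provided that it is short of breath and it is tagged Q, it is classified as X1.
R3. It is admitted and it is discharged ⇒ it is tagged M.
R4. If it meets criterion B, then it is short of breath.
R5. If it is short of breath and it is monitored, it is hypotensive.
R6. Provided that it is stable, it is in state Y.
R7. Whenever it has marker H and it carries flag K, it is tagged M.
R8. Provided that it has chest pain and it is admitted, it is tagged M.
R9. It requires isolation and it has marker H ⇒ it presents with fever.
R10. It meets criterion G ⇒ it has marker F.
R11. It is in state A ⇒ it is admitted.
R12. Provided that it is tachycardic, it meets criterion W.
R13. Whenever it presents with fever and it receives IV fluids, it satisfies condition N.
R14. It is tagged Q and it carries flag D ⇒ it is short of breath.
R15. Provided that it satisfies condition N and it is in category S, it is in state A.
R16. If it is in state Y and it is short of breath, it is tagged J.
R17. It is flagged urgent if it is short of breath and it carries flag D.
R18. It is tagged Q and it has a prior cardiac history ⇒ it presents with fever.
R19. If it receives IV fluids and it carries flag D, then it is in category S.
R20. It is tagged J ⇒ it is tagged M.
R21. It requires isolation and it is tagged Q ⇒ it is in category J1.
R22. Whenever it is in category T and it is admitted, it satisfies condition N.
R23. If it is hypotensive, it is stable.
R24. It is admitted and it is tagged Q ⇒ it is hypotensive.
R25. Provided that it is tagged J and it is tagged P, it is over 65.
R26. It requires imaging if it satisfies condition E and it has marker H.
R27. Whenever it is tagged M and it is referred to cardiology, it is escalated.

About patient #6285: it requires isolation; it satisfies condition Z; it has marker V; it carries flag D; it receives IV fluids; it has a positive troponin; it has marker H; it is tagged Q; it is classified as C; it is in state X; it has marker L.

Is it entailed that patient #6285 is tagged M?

Yes

By R9 (it requires isolation, it has marker H): it presents with fever.
By R13 (it presents with fever, it receives IV fluids): it satisfies condition N.
By R14 (it is tagged Q, it carries flag D): it is short of breath.
By R19 (it receives IV fluids, it carries flag D): it is in category S.
By R15 (it satisfies condition N, it is in category S): it is in state A.
By R11 (it is in state A): it is admitted.
By R24 (it is admitted, it is tagged Q): it is hypotensive.
By R23 (it is hypotensive): it is stable.
By R6 (it is stable): it is in state Y.
By R16 (it is in state Y, it is short of breath): it is tagged J.
By R20 (it is tagged J): it is tagged M.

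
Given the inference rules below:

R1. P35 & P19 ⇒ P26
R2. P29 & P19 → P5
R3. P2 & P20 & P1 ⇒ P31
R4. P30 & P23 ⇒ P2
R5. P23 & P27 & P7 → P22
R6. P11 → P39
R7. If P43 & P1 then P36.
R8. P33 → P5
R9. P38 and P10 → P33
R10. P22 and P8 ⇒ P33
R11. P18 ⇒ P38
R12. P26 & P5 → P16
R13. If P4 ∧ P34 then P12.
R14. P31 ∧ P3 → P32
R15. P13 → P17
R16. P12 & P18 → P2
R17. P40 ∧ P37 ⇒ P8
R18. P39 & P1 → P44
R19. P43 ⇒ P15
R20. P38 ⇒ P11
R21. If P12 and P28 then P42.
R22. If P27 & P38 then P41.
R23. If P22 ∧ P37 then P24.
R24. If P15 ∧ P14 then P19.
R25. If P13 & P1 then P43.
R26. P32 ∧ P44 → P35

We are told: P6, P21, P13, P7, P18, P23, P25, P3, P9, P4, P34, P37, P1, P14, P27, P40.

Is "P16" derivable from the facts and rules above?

Forward chaining from the given facts derives: P22, P38, P12, P17, P2, P8, P11, P41, P24, P43, P39, P36, P33, P44, P15, P19, P5.
The only rule concluding P16 is R12, which needs P26; that is never established.

No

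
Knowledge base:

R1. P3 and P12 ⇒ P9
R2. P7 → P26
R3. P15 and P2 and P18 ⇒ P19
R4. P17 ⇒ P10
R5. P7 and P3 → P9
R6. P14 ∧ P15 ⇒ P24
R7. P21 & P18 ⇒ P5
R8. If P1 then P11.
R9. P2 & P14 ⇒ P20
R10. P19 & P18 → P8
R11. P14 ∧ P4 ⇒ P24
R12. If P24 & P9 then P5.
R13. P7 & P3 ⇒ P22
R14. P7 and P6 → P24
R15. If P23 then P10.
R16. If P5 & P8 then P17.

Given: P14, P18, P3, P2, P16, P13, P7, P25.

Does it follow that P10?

Forward chaining from the given facts derives: P26, P9, P20, P22.
Rules concluding P10: R4 needs P17; R15 needs P23 — none of these are established.

No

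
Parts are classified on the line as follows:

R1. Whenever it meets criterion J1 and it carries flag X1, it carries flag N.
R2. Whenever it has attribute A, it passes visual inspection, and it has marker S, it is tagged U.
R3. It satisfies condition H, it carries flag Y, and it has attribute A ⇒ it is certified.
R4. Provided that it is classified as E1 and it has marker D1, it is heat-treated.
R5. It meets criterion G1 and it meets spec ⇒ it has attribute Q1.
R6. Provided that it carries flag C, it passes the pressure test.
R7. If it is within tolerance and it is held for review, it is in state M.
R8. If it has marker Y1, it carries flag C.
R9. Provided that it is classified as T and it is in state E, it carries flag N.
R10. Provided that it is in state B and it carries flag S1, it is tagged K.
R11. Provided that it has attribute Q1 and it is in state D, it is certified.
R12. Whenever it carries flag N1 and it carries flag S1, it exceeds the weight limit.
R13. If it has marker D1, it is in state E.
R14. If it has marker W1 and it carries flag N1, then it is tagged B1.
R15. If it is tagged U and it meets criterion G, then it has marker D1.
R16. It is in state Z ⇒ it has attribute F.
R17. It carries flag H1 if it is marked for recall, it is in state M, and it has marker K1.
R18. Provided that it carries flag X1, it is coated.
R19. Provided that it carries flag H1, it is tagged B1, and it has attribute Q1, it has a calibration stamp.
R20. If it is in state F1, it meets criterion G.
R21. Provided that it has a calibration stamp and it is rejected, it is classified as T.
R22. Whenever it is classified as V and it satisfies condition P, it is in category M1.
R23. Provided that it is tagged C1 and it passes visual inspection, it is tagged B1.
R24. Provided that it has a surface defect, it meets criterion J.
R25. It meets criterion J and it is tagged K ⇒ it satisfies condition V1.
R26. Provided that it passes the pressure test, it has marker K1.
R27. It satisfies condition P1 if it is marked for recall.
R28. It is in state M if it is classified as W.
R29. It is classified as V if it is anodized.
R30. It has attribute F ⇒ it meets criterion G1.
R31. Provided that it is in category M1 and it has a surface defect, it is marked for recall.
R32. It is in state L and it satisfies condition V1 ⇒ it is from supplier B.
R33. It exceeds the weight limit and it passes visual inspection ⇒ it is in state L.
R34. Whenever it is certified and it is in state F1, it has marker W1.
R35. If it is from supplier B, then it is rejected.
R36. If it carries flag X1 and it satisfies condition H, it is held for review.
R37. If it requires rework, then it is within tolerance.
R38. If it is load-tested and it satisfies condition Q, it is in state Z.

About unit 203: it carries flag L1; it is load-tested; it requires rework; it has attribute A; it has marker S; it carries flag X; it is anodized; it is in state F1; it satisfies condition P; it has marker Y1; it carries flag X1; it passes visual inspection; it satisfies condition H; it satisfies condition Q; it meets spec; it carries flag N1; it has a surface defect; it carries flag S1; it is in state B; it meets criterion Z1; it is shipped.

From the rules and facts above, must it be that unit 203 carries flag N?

No

Forward chaining from the given facts derives: is tagged U, carries flag C, is tagged K, exceeds the weight limit, is coated, meets criterion G, meets criterion J, satisfies condition V1, is classified as V, is in state L, is held for review, is within tolerance, is in state Z, passes the pressure test, is in state M, has marker D1, has attribute F, is in category M1, has marker K1, meets criterion G1, is marked for recall, is from supplier B, is rejected, has attribute Q1, is in state E, carries flag H1, satisfies condition P1.
Rules concluding "it carries flag N": R1 needs "it meets criterion J1"; R9 needs "it is classified as T" — none of these are established.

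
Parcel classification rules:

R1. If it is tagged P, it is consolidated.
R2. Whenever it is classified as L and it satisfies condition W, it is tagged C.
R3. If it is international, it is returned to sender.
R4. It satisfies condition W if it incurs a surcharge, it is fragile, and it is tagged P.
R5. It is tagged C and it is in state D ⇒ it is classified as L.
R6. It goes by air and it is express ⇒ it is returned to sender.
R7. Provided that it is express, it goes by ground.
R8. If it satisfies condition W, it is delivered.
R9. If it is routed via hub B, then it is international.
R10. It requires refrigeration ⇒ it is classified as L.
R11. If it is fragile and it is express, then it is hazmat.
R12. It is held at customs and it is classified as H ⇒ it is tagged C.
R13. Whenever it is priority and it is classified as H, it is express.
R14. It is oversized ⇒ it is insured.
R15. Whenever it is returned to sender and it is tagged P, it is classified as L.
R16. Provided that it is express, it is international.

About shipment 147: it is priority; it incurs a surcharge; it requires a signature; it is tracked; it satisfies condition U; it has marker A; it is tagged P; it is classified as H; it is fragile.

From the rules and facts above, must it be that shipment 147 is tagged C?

Yes

By R4 (it incurs a surcharge, it is fragile, it is tagged P): it satisfies condition W.
By R13 (it is priority, it is classified as H): it is express.
By R16 (it is express): it is international.
By R3 (it is international): it is returned to sender.
By R15 (it is returned to sender, it is tagged P): it is classified as L.
By R2 (it is classified as L, it satisfies condition W): it is tagged C.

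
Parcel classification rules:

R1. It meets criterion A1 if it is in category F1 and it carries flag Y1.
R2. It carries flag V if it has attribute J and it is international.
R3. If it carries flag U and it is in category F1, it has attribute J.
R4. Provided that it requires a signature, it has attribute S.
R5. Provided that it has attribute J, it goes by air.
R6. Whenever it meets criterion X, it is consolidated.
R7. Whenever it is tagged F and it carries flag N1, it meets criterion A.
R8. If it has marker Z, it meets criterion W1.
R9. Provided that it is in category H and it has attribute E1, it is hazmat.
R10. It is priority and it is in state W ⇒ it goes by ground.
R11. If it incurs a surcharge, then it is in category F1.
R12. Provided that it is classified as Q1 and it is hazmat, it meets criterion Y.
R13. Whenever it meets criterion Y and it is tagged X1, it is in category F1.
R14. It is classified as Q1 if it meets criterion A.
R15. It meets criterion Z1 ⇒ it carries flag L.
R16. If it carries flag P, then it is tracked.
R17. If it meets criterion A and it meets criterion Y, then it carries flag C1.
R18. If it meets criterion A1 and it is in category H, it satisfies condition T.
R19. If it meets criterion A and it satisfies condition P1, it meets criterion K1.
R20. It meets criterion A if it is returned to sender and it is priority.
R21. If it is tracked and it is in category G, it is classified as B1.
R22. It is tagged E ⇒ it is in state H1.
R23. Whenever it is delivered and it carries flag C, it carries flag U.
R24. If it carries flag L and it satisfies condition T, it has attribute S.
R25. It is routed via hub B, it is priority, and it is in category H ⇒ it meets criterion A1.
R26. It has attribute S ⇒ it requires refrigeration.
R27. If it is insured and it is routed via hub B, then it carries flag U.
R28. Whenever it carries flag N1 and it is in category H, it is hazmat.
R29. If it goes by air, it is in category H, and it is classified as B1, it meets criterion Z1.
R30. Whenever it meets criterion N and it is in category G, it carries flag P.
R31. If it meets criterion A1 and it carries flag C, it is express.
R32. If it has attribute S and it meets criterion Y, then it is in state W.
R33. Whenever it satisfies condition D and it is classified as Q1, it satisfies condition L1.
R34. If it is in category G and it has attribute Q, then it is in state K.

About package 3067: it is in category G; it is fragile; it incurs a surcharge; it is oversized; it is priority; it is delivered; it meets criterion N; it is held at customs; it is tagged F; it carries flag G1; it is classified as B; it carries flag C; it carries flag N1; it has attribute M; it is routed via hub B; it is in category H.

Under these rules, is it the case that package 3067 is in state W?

By R7 (it is tagged F, it carries flag N1): it meets criterion A.
By R11 (it incurs a surcharge): it is in category F1.
By R14 (it meets criterion A): it is classified as Q1.
By R23 (it is delivered, it carries flag C): it carries flag U.
By R25 (it is routed via hub B, it is priority, it is in category H): it meets criterion A1.
By R28 (it carries flag N1, it is in category H): it is hazmat.
By R30 (it meets criterion N, it is in category G): it carries flag P.
By R3 (it carries flag U, it is in category F1): it has attribute J.
By R5 (it has attribute J): it goes by air.
By R12 (it is classified as Q1, it is hazmat): it meets criterion Y.
By R16 (it carries flag P): it is tracked.
By R18 (it meets criterion A1, it is in category H): it satisfies condition T.
By R21 (it is tracked, it is in category G): it is classified as B1.
By R29 (it goes by air, it is in category H, it is classified as B1): it meets criterion Z1.
By R15 (it meets criterion Z1): it carries flag L.
By R24 (it carries flag L, it satisfies condition T): it has attribute S.
By R32 (it has attribute S, it meets criterion Y): it is in state W.

Yes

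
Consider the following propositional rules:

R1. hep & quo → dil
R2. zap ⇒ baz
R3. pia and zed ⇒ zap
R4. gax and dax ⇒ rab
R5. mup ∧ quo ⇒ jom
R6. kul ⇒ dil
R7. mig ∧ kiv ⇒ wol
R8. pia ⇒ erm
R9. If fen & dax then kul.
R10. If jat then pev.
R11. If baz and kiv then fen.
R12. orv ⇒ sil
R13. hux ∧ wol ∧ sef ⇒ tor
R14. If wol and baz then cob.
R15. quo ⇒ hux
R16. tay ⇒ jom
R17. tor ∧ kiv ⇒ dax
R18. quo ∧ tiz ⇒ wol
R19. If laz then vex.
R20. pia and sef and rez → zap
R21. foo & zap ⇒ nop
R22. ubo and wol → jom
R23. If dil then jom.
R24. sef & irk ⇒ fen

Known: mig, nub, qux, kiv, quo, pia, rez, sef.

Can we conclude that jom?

Yes

wol  (by R7: mig, kiv)
hux  (by R15: quo)
zap  (by R20: pia, sef, rez)
baz  (by R2: zap)
fen  (by R11: baz, kiv)
tor  (by R13: hux, wol, sef)
dax  (by R17: tor, kiv)
kul  (by R9: fen, dax)
dil  (by R6: kul)
jom  (by R23: dil)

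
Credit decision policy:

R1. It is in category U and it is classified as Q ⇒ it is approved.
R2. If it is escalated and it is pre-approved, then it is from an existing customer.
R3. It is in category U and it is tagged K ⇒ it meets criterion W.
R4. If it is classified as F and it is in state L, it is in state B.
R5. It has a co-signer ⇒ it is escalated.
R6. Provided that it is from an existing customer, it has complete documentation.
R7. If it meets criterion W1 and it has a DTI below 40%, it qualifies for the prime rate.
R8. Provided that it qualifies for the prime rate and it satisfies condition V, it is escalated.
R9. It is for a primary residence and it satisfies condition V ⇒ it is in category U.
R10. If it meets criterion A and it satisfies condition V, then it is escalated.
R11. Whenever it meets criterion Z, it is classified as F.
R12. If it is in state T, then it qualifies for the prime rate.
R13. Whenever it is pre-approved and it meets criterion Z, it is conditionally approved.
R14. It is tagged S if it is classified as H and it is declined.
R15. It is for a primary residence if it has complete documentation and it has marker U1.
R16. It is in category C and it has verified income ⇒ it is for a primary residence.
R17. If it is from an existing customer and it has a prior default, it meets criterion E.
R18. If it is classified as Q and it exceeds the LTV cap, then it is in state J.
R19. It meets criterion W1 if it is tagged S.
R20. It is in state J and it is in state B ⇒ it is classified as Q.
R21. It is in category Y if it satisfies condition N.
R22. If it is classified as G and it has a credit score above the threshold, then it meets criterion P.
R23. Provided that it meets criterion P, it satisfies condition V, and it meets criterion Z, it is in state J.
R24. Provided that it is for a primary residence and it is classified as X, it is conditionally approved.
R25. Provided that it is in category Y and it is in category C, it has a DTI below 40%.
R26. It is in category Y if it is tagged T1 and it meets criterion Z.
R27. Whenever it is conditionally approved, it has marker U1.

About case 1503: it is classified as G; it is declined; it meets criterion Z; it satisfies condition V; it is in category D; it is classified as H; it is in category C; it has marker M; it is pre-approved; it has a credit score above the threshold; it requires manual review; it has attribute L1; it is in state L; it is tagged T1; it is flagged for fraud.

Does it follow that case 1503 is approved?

By R11 (it meets criterion Z): it is classified as F.
By R13 (it is pre-approved, it meets criterion Z): it is conditionally approved.
By R14 (it is classified as H, it is declined): it is tagged S.
By R19 (it is tagged S): it meets criterion W1.
By R22 (it is classified as G, it has a credit score above the threshold): it meets criterion P.
By R23 (it meets criterion P, it satisfies condition V, it meets criterion Z): it is in state J.
By R26 (it is tagged T1, it meets criterion Z): it is in category Y.
By R27 (it is conditionally approved): it has marker U1.
By R4 (it is classified as F, it is in state L): it is in state B.
By R20 (it is in state J, it is in state B): it is classified as Q.
By R25 (it is in category Y, it is in category C): it has a DTI below 40%.
By R7 (it meets criterion W1, it has a DTI below 40%): it qualifies for the prime rate.
By R8 (it qualifies for the prime rate, it satisfies condition V): it is escalated.
By R2 (it is escalated, it is pre-approved): it is from an existing customer.
By R6 (it is from an existing customer): it has complete documentation.
By R15 (it has complete documentation, it has marker U1): it is for a primary residence.
By R9 (it is for a primary residence, it satisfies condition V): it is in category U.
By R1 (it is in category U, it is classified as Q): it is approved.

Yes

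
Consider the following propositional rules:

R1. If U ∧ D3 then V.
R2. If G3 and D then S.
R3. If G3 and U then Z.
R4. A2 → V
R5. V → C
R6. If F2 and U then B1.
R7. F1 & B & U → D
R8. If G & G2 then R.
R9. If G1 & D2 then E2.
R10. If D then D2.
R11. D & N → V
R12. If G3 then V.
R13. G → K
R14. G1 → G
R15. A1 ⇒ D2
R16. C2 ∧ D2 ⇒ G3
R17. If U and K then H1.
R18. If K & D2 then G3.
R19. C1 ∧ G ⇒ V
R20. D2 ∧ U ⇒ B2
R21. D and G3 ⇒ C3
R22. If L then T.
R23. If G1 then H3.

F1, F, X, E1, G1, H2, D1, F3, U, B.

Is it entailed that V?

Yes

D  (by R7: F1, B, U)
D2  (by R10: D)
G  (by R14: G1)
K  (by R13: G)
G3  (by R18: K, D2)
V  (by R12: G3)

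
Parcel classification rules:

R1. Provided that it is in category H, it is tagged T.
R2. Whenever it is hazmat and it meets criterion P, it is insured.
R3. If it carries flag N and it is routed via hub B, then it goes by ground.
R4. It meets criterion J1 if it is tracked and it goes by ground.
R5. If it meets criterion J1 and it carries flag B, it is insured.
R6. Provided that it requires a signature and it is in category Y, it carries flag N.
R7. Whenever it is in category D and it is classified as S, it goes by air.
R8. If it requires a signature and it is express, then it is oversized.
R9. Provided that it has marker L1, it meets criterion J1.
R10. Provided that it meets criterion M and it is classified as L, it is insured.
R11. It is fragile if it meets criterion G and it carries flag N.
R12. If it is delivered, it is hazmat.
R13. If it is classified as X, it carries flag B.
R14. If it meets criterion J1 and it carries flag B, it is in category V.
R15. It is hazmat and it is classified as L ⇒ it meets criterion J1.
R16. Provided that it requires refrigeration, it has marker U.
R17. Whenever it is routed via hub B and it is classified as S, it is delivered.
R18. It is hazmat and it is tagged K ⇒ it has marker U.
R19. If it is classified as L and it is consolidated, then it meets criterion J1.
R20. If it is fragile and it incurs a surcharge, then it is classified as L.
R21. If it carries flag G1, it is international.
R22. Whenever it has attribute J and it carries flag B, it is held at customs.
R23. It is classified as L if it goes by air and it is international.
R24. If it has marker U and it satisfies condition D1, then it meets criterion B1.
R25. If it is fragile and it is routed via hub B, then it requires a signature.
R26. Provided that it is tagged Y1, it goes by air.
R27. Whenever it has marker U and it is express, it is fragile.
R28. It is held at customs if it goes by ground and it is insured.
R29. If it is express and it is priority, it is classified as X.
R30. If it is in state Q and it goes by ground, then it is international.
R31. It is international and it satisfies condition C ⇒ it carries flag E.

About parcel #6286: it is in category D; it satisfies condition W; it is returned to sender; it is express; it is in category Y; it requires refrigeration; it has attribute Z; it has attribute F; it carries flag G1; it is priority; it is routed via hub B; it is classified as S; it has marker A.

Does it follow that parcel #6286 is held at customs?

Yes

By R7 (it is in category D, it is classified as S): it goes by air.
By R16 (it requires refrigeration): it has marker U.
By R17 (it is routed via hub B, it is classified as S): it is delivered.
By R21 (it carries flag G1): it is international.
By R23 (it goes by air, it is international): it is classified as L.
By R27 (it has marker U, it is express): it is fragile.
By R29 (it is express, it is priority): it is classified as X.
By R12 (it is delivered): it is hazmat.
By R13 (it is classified as X): it carries flag B.
By R15 (it is hazmat, it is classified as L): it meets criterion J1.
By R25 (it is fragile, it is routed via hub B): it requires a signature.
By R5 (it meets criterion J1, it carries flag B): it is insured.
By R6 (it requires a signature, it is in category Y): it carries flag N.
By R3 (it carries flag N, it is routed via hub B): it goes by ground.
By R28 (it goes by ground, it is insured): it is held at customs.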